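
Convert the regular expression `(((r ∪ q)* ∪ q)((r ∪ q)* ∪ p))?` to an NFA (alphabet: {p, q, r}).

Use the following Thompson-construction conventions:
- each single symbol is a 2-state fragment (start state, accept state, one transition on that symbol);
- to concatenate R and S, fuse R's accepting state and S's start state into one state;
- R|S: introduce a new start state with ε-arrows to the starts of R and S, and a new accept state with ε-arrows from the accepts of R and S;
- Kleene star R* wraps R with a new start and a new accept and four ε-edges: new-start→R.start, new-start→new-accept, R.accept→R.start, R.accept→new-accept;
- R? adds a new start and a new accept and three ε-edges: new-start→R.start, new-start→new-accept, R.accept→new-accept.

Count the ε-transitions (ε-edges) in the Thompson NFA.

By structural recursion:
Each of the 6 symbol leaves contributes 0 ε-transitions.
  r ∪ q : 4 ε-transitions
  (r ∪ q)* : 8 ε-transitions
  (r ∪ q)* ∪ q : 12 ε-transitions
  r ∪ q : 4 ε-transitions
  (r ∪ q)* : 8 ε-transitions
  (r ∪ q)* ∪ p : 12 ε-transitions
  ((r ∪ q)* ∪ q)((r ∪ q)* ∪ p) : 24 ε-transitions
  (((r ∪ q)* ∪ q)((r ∪ q)* ∪ p))? : 27 ε-transitions

27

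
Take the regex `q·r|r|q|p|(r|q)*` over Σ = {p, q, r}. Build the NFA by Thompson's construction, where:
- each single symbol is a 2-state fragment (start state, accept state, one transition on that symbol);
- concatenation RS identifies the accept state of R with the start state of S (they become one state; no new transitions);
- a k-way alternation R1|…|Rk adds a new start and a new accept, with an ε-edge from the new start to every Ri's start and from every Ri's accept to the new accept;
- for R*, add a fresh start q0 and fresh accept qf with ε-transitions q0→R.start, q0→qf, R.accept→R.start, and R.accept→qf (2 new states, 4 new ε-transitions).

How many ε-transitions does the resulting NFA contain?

Bottom-up over the parse tree:
Each of the 7 symbol leaves contributes 0 ε-transitions.
  q·r — 0 ε-transitions
  r|q — 4 ε-transitions
  (r|q)* — 8 ε-transitions
  q·r|r|q|p|(r|q)* — 18 ε-transitions

18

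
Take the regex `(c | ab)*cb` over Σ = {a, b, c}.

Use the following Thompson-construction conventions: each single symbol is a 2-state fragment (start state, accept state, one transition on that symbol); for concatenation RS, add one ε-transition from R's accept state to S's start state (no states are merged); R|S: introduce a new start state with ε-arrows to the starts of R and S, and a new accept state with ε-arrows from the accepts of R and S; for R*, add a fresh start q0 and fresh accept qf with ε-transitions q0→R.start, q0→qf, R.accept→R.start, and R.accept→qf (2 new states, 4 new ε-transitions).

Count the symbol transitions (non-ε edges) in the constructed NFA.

By structural recursion:
Each of the 5 symbol leaves contributes exactly 1 symbol transition.
  ab → 2 symbol transitions
  c | ab → 3 symbol transitions
  (c | ab)* → 3 symbol transitions
  (c | ab)*cb → 5 symbol transitions

5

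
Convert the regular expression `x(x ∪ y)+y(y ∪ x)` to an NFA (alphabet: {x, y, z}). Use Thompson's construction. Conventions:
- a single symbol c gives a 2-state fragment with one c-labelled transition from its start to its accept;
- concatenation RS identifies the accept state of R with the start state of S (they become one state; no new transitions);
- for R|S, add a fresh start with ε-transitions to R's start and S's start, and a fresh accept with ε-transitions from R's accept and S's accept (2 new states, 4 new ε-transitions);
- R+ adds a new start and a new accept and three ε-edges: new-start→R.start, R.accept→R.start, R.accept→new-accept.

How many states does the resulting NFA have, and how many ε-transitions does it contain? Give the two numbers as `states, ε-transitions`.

15, 11

Per subexpression:
Each of the 6 symbol leaves contributes 2 states and 0 ε-transitions.
  x ∪ y : 6 states, 4 ε-transitions
  (x ∪ y)+ : 8 states, 7 ε-transitions
  y ∪ x : 6 states, 4 ε-transitions
  x(x ∪ y)+y(y ∪ x) : 15 states, 11 ε-transitions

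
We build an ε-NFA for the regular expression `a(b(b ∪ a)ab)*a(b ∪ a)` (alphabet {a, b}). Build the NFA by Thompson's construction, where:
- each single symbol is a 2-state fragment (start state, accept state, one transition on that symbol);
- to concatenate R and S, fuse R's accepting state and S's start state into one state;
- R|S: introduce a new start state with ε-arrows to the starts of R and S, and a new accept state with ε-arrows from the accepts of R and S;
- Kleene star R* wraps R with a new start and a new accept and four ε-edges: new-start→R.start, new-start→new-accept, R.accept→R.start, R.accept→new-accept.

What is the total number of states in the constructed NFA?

18

Bottom-up over the parse tree:
Each of the 9 symbol leaves contributes a 2-state fragment.
  b ∪ a : 6 states
  b(b ∪ a)ab : 9 states
  (b(b ∪ a)ab)* : 11 states
  b ∪ a : 6 states
  a(b(b ∪ a)ab)*a(b ∪ a) : 18 states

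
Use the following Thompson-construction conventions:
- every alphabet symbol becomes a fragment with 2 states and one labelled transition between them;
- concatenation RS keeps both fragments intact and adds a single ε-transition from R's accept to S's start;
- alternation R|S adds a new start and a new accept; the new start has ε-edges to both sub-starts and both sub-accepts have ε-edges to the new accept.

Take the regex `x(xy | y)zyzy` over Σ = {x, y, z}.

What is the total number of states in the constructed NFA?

By structural recursion:
Each of the 8 symbol leaves contributes a 2-state fragment.
  xy — 4 states
  xy | y — 8 states
  x(xy | y)zyzy — 18 states

18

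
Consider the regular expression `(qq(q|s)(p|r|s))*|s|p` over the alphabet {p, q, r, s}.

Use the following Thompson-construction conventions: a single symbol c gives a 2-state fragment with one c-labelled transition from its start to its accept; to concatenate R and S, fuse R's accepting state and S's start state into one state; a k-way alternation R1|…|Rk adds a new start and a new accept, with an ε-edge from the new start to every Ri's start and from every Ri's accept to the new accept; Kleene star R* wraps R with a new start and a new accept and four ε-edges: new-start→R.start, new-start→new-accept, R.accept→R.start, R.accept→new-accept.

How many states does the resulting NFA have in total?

Recursing over subexpressions:
Each of the 9 symbol leaves contributes a 2-state fragment.
  q|s = 6 states
  p|r|s = 8 states
  qq(q|s)(p|r|s) = 15 states
  (qq(q|s)(p|r|s))* = 17 states
  (qq(q|s)(p|r|s))*|s|p = 23 states

23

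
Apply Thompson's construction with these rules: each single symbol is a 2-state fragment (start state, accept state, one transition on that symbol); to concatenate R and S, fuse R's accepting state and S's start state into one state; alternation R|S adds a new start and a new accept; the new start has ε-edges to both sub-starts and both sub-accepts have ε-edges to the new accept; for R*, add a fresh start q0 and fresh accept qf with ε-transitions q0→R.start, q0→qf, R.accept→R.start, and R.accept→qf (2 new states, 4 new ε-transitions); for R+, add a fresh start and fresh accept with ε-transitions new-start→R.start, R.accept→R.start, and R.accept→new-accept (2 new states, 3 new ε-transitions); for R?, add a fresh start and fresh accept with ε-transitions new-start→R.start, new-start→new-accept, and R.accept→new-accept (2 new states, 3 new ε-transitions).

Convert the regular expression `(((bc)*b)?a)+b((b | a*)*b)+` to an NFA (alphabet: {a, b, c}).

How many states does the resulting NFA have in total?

Per subexpression:
Each of the 8 symbol leaves contributes a 2-state fragment.
  bc = 3 states
  (bc)* = 5 states
  (bc)*b = 6 states
  ((bc)*b)? = 8 states
  ((bc)*b)?a = 9 states
  (((bc)*b)?a)+ = 11 states
  a* = 4 states
  b | a* = 8 states
  (b | a*)* = 10 states
  (b | a*)*b = 11 states
  ((b | a*)*b)+ = 13 states
  (((bc)*b)?a)+b((b | a*)*b)+ = 24 states

24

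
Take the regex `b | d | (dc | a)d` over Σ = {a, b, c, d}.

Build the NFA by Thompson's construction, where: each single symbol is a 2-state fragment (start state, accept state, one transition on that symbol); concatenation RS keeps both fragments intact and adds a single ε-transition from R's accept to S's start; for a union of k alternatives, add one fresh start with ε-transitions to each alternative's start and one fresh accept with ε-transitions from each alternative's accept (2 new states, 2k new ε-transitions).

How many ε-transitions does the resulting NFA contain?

12

Bottom-up over the parse tree:
Each of the 6 symbol leaves contributes 0 ε-transitions.
  dc — 1 ε-transition
  dc | a — 5 ε-transitions
  (dc | a)d — 6 ε-transitions
  b | d | (dc | a)d — 12 ε-transitions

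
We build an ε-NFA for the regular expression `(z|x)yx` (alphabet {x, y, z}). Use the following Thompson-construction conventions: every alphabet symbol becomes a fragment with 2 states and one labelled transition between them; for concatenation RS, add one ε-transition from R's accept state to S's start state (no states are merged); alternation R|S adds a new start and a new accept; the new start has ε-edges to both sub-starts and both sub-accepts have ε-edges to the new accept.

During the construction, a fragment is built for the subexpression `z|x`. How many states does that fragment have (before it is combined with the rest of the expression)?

6

Fragment for `z|x`:
Each of the 2 symbol leaves contributes a 2-state fragment.
  z|x = 6 states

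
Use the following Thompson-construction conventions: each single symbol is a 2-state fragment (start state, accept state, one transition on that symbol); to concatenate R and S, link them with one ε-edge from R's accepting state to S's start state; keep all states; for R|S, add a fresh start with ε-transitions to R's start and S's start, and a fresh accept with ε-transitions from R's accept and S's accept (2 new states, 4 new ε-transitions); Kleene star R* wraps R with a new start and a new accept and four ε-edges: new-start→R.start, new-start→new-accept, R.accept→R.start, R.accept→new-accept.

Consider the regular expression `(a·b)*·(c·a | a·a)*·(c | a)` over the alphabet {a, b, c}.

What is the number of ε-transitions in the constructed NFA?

21

By structural recursion:
Each of the 8 symbol leaves contributes 0 ε-transitions.
  a·b → 1 ε-transition
  (a·b)* → 5 ε-transitions
  c·a → 1 ε-transition
  a·a → 1 ε-transition
  c·a | a·a → 6 ε-transitions
  (c·a | a·a)* → 10 ε-transitions
  c | a → 4 ε-transitions
  (a·b)*·(c·a | a·a)*·(c | a) → 21 ε-transitions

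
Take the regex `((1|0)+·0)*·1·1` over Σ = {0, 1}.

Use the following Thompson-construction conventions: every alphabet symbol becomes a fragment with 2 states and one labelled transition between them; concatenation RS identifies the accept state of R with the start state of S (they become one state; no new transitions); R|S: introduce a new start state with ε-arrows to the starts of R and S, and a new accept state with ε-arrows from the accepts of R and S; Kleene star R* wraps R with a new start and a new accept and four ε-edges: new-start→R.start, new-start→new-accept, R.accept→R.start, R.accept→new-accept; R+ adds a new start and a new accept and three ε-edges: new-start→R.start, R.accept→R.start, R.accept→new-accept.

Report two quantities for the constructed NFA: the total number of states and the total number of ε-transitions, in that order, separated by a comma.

13, 11

Recursing over subexpressions:
Each of the 5 symbol leaves contributes 2 states and 0 ε-transitions.
  1|0 — 6 states, 4 ε-transitions
  (1|0)+ — 8 states, 7 ε-transitions
  (1|0)+·0 — 9 states, 7 ε-transitions
  ((1|0)+·0)* — 11 states, 11 ε-transitions
  ((1|0)+·0)*·1·1 — 13 states, 11 ε-transitions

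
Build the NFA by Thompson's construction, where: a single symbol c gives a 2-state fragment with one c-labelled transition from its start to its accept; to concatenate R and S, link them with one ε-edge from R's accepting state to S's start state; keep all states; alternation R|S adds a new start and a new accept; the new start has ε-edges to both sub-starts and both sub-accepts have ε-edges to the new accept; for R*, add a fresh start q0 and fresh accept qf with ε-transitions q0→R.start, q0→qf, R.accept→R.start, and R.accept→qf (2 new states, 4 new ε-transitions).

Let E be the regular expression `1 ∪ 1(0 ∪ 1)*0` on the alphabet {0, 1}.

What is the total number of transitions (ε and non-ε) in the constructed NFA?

Recursing over subexpressions:
Each of the 5 symbol leaves contributes 1 transition (1 symbol, 0 ε).
  0 ∪ 1 : 6 transitions (2 symbol, 4 ε)
  (0 ∪ 1)* : 10 transitions (2 symbol, 8 ε)
  1(0 ∪ 1)*0 : 14 transitions (4 symbol, 10 ε)
  1 ∪ 1(0 ∪ 1)*0 : 19 transitions (5 symbol, 14 ε)

19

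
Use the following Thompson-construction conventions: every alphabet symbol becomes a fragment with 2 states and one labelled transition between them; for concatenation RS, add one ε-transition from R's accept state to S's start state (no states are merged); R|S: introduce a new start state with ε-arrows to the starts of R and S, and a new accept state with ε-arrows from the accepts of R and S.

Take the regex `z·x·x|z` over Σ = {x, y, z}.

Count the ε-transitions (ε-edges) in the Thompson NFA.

6

Bottom-up over the parse tree:
Each of the 4 symbol leaves contributes 0 ε-transitions.
  z·x·x = 2 ε-transitions
  z·x·x|z = 6 ε-transitions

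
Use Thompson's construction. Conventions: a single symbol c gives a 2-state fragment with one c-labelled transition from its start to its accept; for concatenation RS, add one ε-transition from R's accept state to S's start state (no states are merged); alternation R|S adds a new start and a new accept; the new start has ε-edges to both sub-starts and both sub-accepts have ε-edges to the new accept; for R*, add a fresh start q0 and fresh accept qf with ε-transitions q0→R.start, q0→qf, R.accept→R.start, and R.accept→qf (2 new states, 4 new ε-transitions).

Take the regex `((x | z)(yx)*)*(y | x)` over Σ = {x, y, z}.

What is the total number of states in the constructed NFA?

20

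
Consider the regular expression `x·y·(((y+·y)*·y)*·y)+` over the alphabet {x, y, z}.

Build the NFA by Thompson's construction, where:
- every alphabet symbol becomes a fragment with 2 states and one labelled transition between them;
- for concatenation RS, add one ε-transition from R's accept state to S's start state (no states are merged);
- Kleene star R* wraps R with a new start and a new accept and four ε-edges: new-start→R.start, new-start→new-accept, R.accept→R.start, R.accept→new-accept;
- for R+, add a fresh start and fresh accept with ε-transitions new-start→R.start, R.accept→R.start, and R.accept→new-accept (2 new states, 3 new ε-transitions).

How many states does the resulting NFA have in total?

20

By structural recursion:
Each of the 6 symbol leaves contributes a 2-state fragment.
  y+ — 4 states
  y+·y — 6 states
  (y+·y)* — 8 states
  (y+·y)*·y — 10 states
  ((y+·y)*·y)* — 12 states
  ((y+·y)*·y)*·y — 14 states
  (((y+·y)*·y)*·y)+ — 16 states
  x·y·(((y+·y)*·y)*·y)+ — 20 states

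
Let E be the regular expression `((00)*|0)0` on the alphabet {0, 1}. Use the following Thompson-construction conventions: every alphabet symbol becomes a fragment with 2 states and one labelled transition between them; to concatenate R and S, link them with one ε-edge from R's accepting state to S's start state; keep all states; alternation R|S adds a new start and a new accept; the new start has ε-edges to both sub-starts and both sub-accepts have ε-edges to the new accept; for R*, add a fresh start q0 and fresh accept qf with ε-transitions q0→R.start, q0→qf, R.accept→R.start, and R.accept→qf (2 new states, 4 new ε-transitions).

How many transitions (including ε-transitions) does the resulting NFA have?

14

Bottom-up over the parse tree:
Each of the 4 symbol leaves contributes 1 transition (1 symbol, 0 ε).
  00 — 3 transitions (2 symbol, 1 ε)
  (00)* — 7 transitions (2 symbol, 5 ε)
  (00)*|0 — 12 transitions (3 symbol, 9 ε)
  ((00)*|0)0 — 14 transitions (4 symbol, 10 ε)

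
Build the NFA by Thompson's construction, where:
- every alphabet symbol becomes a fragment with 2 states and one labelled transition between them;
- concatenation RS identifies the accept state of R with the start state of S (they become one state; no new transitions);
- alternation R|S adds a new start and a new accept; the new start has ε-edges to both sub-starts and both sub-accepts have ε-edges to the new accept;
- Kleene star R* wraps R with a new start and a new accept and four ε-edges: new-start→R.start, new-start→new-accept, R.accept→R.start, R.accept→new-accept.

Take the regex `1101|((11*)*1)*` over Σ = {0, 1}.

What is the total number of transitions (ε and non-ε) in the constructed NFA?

23

Building bottom-up:
Each of the 7 symbol leaves contributes 1 transition (1 symbol, 0 ε).
  1101 = 4 transitions (4 symbol, 0 ε)
  1* = 5 transitions (1 symbol, 4 ε)
  11* = 6 transitions (2 symbol, 4 ε)
  (11*)* = 10 transitions (2 symbol, 8 ε)
  (11*)*1 = 11 transitions (3 symbol, 8 ε)
  ((11*)*1)* = 15 transitions (3 symbol, 12 ε)
  1101|((11*)*1)* = 23 transitions (7 symbol, 16 ε)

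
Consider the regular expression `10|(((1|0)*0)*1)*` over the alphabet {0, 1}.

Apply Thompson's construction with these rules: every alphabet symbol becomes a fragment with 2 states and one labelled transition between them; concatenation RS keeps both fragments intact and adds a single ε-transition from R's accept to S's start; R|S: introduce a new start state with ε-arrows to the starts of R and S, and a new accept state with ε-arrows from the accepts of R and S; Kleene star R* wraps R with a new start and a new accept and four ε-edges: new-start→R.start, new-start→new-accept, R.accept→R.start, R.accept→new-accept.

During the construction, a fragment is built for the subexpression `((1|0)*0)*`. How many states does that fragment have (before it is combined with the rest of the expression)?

Fragment for `((1|0)*0)*`:
Each of the 3 symbol leaves contributes a 2-state fragment.
  1|0 = 6 states
  (1|0)* = 8 states
  (1|0)*0 = 10 states
  ((1|0)*0)* = 12 states

12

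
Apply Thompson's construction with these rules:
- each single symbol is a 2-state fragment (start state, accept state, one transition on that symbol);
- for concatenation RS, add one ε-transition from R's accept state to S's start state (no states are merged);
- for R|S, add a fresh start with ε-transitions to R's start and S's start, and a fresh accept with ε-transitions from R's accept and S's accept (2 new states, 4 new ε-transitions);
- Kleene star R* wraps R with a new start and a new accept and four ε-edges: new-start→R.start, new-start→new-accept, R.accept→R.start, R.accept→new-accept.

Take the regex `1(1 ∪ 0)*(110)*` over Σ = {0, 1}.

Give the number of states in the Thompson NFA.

Recursing over subexpressions:
Each of the 6 symbol leaves contributes a 2-state fragment.
  1 ∪ 0 → 6 states
  (1 ∪ 0)* → 8 states
  110 → 6 states
  (110)* → 8 states
  1(1 ∪ 0)*(110)* → 18 states

18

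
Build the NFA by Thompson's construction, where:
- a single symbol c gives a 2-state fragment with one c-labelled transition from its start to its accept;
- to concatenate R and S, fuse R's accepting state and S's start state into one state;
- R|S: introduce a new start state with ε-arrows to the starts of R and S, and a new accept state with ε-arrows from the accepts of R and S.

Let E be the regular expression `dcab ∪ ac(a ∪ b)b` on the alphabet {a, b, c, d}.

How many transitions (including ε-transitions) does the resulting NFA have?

Per subexpression:
Each of the 9 symbol leaves contributes 1 transition (1 symbol, 0 ε).
  dcab : 4 transitions (4 symbol, 0 ε)
  a ∪ b : 6 transitions (2 symbol, 4 ε)
  ac(a ∪ b)b : 9 transitions (5 symbol, 4 ε)
  dcab ∪ ac(a ∪ b)b : 17 transitions (9 symbol, 8 ε)

17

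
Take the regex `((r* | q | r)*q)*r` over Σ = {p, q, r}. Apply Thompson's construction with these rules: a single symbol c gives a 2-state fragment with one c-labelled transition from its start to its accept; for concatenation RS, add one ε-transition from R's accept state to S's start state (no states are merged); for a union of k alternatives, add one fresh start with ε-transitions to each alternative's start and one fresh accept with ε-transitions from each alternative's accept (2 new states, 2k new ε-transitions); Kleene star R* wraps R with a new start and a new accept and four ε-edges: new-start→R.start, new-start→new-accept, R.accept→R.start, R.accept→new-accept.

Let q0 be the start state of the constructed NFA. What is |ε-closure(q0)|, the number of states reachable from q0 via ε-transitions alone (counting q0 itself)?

13

Work bottom-up. For each fragment F, track |ε-closure(F.start)| and whether F's accept lies in that closure (i.e. whether F accepts ε). A single-symbol fragment has closure size 1 and does not accept ε.
  r* — |closure| = 1 (new start) + 1 (body) + 1 (new accept) = 3
  r* | q | r — new start ε-reaches every alternative's start; at least one alternative accepts ε, so the union's new accept is reached too: |closure| = 1 + 3 + 1 + 1 + 1 = 7
  (r* | q | r)* — the star's fresh start ε-reaches both the body's start and the fresh accept: |closure| = 2 + 7 = 9
  (r* | q | r)*q — |closure| = 9 + 1 = 10 (closure spills across the concat boundary because the left factor accepts ε)
  ((r* | q | r)*q)* — the star's fresh start ε-reaches both the body's start and the fresh accept: |closure| = 2 + 10 = 12
  ((r* | q | r)*q)*r — the left operand accepts ε, so the closure extends into the next operand (via the concat ε-link); |closure| = 12 + 1 = 13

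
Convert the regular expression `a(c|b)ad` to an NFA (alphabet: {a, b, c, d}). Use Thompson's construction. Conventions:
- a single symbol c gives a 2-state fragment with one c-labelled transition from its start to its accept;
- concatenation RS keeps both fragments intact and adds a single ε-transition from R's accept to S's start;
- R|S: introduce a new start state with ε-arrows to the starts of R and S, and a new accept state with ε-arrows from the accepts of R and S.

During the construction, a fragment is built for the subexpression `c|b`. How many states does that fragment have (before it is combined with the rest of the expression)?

6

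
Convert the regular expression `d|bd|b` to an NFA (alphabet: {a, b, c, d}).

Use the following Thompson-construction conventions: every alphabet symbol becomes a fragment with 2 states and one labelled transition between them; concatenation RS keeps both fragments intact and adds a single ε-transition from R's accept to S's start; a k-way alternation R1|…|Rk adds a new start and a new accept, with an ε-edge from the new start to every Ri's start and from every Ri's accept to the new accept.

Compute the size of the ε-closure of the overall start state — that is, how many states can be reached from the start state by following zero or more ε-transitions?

4

Work bottom-up. For each fragment F, track |ε-closure(F.start)| and whether F's accept lies in that closure (i.e. whether F accepts ε). A single-symbol fragment has closure size 1 and does not accept ε.
  bd : |closure| equals the left operand's closure size = 1 (its accept is not ε-reachable, so the closure stops there)
  d|bd|b : new start ε-reaches every alternative's start; none of them accept ε, so the new accept is not reached: |closure| = 1 + 1 + 1 + 1 = 4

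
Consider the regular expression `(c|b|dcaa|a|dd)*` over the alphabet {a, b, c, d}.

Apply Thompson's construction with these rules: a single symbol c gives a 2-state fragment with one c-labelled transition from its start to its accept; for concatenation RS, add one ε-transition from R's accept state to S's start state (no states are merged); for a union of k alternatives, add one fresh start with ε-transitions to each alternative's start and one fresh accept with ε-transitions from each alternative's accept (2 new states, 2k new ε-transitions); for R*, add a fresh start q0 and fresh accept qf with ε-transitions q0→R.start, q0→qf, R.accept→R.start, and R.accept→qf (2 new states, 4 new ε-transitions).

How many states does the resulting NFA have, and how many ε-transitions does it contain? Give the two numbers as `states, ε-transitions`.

22, 18

Bottom-up over the parse tree:
Each of the 9 symbol leaves contributes 2 states and 0 ε-transitions.
  dcaa → 8 states, 3 ε-transitions
  dd → 4 states, 1 ε-transition
  c|b|dcaa|a|dd → 20 states, 14 ε-transitions
  (c|b|dcaa|a|dd)* → 22 states, 18 ε-transitions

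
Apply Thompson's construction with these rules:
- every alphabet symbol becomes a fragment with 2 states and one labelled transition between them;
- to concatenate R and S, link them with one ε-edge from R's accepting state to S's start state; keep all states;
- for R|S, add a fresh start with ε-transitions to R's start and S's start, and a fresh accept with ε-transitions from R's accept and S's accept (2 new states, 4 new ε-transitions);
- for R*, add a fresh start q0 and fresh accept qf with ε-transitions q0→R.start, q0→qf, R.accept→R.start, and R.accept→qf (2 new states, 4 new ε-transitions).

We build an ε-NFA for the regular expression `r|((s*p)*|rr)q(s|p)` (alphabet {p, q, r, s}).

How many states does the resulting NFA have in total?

Building bottom-up:
Each of the 8 symbol leaves contributes a 2-state fragment.
  s* — 4 states
  s*p — 6 states
  (s*p)* — 8 states
  rr — 4 states
  (s*p)*|rr — 14 states
  s|p — 6 states
  ((s*p)*|rr)q(s|p) — 22 states
  r|((s*p)*|rr)q(s|p) — 26 states

26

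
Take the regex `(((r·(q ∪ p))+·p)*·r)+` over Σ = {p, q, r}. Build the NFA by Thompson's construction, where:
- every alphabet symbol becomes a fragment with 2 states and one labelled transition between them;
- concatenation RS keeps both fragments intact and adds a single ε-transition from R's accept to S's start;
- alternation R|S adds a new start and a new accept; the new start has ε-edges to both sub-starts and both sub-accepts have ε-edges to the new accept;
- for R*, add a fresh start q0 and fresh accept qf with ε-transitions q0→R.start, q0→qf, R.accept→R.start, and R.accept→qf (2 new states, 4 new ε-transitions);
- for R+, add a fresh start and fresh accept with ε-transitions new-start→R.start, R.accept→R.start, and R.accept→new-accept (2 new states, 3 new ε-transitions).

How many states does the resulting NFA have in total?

18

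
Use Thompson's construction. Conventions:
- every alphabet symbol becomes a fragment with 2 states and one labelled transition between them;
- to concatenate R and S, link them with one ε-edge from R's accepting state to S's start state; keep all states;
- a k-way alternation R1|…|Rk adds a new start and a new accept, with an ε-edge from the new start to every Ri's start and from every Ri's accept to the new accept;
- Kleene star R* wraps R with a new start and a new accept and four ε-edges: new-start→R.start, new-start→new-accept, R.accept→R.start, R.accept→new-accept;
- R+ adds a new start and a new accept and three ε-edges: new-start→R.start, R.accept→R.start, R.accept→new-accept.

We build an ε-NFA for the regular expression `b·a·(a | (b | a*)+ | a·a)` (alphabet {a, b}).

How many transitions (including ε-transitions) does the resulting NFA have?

Per subexpression:
Each of the 7 symbol leaves contributes 1 transition (1 symbol, 0 ε).
  a* → 5 transitions (1 symbol, 4 ε)
  b | a* → 10 transitions (2 symbol, 8 ε)
  (b | a*)+ → 13 transitions (2 symbol, 11 ε)
  a·a → 3 transitions (2 symbol, 1 ε)
  a | (b | a*)+ | a·a → 23 transitions (5 symbol, 18 ε)
  b·a·(a | (b | a*)+ | a·a) → 27 transitions (7 symbol, 20 ε)

27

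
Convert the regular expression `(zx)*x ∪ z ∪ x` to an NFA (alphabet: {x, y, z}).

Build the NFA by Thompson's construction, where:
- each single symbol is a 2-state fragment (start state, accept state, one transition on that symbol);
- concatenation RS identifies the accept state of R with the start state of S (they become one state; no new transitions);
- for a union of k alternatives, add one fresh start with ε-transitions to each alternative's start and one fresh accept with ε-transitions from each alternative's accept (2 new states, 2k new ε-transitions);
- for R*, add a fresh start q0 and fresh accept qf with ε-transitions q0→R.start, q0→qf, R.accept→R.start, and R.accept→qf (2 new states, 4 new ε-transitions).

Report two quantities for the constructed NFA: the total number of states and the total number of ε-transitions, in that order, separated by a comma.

By structural recursion:
Each of the 5 symbol leaves contributes 2 states and 0 ε-transitions.
  zx — 3 states, 0 ε-transitions
  (zx)* — 5 states, 4 ε-transitions
  (zx)*x — 6 states, 4 ε-transitions
  (zx)*x ∪ z ∪ x — 12 states, 10 ε-transitions

12, 10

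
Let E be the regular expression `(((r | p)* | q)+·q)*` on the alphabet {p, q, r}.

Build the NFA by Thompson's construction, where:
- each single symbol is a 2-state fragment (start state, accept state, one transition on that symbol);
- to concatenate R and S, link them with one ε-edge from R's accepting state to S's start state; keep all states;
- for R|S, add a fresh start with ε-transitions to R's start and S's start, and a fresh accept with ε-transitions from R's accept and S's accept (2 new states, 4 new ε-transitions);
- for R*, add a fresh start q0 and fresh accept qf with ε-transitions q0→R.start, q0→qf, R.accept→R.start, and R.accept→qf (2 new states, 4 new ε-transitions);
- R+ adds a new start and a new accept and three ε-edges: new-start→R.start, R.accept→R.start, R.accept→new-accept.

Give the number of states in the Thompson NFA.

Per subexpression:
Each of the 4 symbol leaves contributes a 2-state fragment.
  r | p : 6 states
  (r | p)* : 8 states
  (r | p)* | q : 12 states
  ((r | p)* | q)+ : 14 states
  ((r | p)* | q)+·q : 16 states
  (((r | p)* | q)+·q)* : 18 states

18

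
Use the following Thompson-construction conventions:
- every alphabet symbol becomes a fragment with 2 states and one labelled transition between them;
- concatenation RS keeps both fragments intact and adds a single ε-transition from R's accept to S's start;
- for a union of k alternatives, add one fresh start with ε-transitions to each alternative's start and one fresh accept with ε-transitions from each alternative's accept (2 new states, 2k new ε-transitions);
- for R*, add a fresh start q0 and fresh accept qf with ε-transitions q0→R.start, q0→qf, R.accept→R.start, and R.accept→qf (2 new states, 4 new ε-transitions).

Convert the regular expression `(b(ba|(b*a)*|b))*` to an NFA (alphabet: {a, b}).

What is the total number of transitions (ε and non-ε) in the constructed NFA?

27

Recursing over subexpressions:
Each of the 6 symbol leaves contributes 1 transition (1 symbol, 0 ε).
  ba → 3 transitions (2 symbol, 1 ε)
  b* → 5 transitions (1 symbol, 4 ε)
  b*a → 7 transitions (2 symbol, 5 ε)
  (b*a)* → 11 transitions (2 symbol, 9 ε)
  ba|(b*a)*|b → 21 transitions (5 symbol, 16 ε)
  b(ba|(b*a)*|b) → 23 transitions (6 symbol, 17 ε)
  (b(ba|(b*a)*|b))* → 27 transitions (6 symbol, 21 ε)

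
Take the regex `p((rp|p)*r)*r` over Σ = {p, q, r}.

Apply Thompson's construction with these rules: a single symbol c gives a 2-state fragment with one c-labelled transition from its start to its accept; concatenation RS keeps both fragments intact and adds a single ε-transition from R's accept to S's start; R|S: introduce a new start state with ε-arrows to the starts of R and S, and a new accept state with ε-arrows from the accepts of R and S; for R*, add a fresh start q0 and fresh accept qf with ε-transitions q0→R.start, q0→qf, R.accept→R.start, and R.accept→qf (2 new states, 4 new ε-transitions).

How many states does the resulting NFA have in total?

18

By structural recursion:
Each of the 6 symbol leaves contributes a 2-state fragment.
  rp — 4 states
  rp|p — 8 states
  (rp|p)* — 10 states
  (rp|p)*r — 12 states
  ((rp|p)*r)* — 14 states
  p((rp|p)*r)*r — 18 states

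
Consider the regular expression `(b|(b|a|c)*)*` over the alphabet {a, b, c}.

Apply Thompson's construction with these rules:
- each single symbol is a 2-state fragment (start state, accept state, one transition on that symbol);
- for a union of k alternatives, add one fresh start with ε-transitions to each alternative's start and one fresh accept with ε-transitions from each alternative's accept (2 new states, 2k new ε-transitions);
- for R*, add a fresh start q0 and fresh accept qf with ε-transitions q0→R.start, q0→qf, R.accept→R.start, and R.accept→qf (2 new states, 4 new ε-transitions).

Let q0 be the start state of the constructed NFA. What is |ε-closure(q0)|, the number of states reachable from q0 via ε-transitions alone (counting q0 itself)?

11

Compute the ε-closure size of each fragment's start state recursively; a symbol fragment's start has no outgoing ε-edge, so its closure is just itself (size 1).
  b|a|c — C = 1 + 1 + 1 + 1 = 4 (the new accept is not ε-reachable since no branch accepts ε)
  (b|a|c)* — C = 1 (new start) + 4 (body) + 1 (new accept) = 6
  b|(b|a|c)* — new start ε-reaches every alternative's start; at least one alternative accepts ε, so the union's new accept is reached too: C = 1 + 1 + 6 + 1 = 9
  (b|(b|a|c)*)* — new start has ε-edges to the inner start and to the new accept, so C = 2 + 9 = 11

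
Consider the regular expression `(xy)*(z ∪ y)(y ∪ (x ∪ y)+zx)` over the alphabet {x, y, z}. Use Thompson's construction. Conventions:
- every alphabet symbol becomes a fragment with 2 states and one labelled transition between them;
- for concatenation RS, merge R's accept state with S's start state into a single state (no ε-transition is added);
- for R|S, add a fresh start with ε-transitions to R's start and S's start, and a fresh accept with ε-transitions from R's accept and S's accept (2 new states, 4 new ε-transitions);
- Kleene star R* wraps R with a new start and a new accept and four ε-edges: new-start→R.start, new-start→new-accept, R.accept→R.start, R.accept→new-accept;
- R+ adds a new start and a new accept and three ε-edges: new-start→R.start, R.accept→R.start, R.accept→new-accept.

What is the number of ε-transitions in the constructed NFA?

Bottom-up over the parse tree:
Each of the 9 symbol leaves contributes 0 ε-transitions.
  xy = 0 ε-transitions
  (xy)* = 4 ε-transitions
  z ∪ y = 4 ε-transitions
  x ∪ y = 4 ε-transitions
  (x ∪ y)+ = 7 ε-transitions
  (x ∪ y)+zx = 7 ε-transitions
  y ∪ (x ∪ y)+zx = 11 ε-transitions
  (xy)*(z ∪ y)(y ∪ (x ∪ y)+zx) = 19 ε-transitions

19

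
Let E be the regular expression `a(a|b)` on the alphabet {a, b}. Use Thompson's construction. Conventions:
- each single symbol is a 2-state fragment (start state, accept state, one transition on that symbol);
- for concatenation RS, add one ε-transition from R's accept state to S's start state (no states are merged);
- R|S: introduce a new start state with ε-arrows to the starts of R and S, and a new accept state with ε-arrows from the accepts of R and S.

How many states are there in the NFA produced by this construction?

Building bottom-up:
Each of the 3 symbol leaves contributes a 2-state fragment.
  a|b → 6 states
  a(a|b) → 8 states

8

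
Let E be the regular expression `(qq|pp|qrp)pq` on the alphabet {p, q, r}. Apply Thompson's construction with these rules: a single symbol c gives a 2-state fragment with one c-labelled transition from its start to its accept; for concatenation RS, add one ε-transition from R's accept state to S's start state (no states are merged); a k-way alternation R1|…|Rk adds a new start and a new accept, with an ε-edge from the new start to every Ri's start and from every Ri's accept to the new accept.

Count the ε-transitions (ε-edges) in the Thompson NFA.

12

Bottom-up over the parse tree:
Each of the 9 symbol leaves contributes 0 ε-transitions.
  qq — 1 ε-transition
  pp — 1 ε-transition
  qrp — 2 ε-transitions
  qq|pp|qrp — 10 ε-transitions
  (qq|pp|qrp)pq — 12 ε-transitions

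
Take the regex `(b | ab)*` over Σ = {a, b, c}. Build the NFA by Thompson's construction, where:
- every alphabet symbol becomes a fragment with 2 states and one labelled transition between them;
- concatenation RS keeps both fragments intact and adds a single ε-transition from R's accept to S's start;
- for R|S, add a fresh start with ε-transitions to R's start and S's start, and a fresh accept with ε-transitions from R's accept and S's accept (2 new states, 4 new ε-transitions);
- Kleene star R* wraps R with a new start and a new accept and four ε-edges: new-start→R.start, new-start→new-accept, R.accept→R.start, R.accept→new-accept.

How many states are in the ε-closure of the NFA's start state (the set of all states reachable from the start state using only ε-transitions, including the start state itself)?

5

Let C(F) = |ε-closure(F.start)| within fragment F, and note whether F accepts ε. Symbol fragments have C = 1 and do not accept ε. Then:
  ab : same as the first factor's closure: C = 1
  b | ab : new start ε-reaches every alternative's start; none of them accept ε, so the new accept is not reached: C = 1 + 1 + 1 = 3
  (b | ab)* : new start has ε-edges to the inner start and to the new accept, so C = 2 + 3 = 5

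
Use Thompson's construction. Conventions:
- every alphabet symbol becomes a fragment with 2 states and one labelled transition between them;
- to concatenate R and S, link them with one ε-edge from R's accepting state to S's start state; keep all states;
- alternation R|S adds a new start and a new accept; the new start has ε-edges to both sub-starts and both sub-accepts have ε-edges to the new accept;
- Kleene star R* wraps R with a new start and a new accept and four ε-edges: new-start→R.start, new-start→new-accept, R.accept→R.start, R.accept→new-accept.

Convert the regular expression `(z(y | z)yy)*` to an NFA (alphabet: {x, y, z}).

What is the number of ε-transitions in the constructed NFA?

By structural recursion:
Each of the 5 symbol leaves contributes 0 ε-transitions.
  y | z = 4 ε-transitions
  z(y | z)yy = 7 ε-transitions
  (z(y | z)yy)* = 11 ε-transitions

11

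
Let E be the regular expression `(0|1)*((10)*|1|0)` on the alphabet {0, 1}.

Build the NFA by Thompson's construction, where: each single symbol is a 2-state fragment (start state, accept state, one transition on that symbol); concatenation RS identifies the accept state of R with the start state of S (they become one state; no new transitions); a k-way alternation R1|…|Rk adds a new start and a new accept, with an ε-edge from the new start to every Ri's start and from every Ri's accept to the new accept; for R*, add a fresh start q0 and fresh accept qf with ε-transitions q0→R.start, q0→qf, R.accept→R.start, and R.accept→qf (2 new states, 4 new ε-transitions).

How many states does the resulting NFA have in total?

18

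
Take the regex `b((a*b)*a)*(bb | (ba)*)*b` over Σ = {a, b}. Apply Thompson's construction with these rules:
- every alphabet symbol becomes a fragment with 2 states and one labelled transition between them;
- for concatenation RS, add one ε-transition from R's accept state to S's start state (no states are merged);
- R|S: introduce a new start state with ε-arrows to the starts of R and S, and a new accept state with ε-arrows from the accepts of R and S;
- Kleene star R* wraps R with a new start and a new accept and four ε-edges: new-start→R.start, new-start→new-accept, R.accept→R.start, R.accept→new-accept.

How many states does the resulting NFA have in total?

Per subexpression:
Each of the 9 symbol leaves contributes a 2-state fragment.
  a* — 4 states
  a*b — 6 states
  (a*b)* — 8 states
  (a*b)*a — 10 states
  ((a*b)*a)* — 12 states
  bb — 4 states
  ba — 4 states
  (ba)* — 6 states
  bb | (ba)* — 12 states
  (bb | (ba)*)* — 14 states
  b((a*b)*a)*(bb | (ba)*)*b — 30 states

30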